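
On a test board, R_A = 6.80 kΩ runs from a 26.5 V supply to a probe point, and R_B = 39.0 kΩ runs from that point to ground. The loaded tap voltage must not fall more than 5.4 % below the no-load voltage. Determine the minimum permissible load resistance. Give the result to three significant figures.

R_L(min) ≈ 101 kΩ

Output resistance R_th = R_A‖R_B = (6.80 × 39.0)/45.80 = 5.790 kΩ.
The fractional drop is R_th/(R_th + R_L); requiring this ≤ 0.0540 gives R_L ≥ R_th(1/0.0540 − 1) = 5.790 × 17.52 = 101 kΩ.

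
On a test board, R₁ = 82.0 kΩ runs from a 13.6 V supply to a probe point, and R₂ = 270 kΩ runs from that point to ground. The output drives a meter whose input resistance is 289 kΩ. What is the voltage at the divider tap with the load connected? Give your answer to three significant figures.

The load sits in parallel with R₂: R₂‖R_L = (270 × 289) / (270 + 289) = 139.6 kΩ.
V_out = 13.6 × 139.6 / (82.0 + 139.6) = 13.6 × 139.6/221.6 = 8.57 V.

V_out ≈ 8.57 V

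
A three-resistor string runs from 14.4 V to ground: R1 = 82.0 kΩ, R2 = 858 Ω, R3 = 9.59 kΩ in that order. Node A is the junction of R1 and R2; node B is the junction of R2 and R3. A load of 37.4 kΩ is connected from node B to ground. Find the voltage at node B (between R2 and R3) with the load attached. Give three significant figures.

At node B, R3 is in parallel with the load: R3‖R_L = 7633 Ω.
Below node A the resistance is R2 + (R3‖R_L) = 8491 Ω, so V_A = 14.4 × 8491/90490 = 1.351 V.
Then V_B = V_A × (R3‖R_L)/(R2 + R3‖R_L) = 1.351 × 7633/8491 = 1.21 V.

V ≈ 1.21 V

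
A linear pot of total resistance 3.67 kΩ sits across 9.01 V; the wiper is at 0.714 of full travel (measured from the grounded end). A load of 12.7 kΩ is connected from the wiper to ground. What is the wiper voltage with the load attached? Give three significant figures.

The wiper splits the pot into (1−α)R = 1.050 kΩ above and αR = 2.620 kΩ below.
Lower section ‖ load = 2.172 kΩ.
V_wiper = 9.01 × 2.172/(1.050 + 2.172) = 6.07 V.

V ≈ 6.07 V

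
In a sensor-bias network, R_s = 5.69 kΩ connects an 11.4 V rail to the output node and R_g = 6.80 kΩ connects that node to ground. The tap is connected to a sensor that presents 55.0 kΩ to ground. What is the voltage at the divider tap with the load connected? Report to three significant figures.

The load sits in parallel with R_g: R_g‖R_L = (6.80 × 55.0) / (6.80 + 55.0) = 6.052 kΩ.
V_out = 11.4 × 6.052 / (5.69 + 6.052) = 11.4 × 6.052/11.74 = 5.88 V.
(Unloaded it would have been 6.21 V.)

V_out ≈ 5.88 V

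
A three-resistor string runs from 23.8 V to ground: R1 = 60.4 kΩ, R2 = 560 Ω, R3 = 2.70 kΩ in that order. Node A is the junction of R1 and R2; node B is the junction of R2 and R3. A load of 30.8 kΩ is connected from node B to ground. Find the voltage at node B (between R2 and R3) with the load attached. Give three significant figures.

At node B, R3 is in parallel with the load: R3‖R_L = 2482 Ω.
Below node A the resistance is R2 + (R3‖R_L) = 3042 Ω, so V_A = 23.8 × 3042/63440 = 1.141 V.
Then V_B = V_A × (R3‖R_L)/(R2 + R3‖R_L) = 1.141 × 2482/3042 = 0.931 V.

V ≈ 0.931 V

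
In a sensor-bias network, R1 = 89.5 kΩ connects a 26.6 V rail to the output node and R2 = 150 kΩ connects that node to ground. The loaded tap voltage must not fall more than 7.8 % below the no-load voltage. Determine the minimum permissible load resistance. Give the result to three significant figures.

R_L(min) ≈ 663 kΩ

Output resistance R_th = R1‖R2 = (89.5 × 150)/239.5 = 56.05 kΩ.
The fractional drop is R_th/(R_th + R_L); requiring this ≤ 0.0780 gives R_L ≥ R_th(1/0.0780 − 1) = 56.05 × 11.82 = 663 kΩ.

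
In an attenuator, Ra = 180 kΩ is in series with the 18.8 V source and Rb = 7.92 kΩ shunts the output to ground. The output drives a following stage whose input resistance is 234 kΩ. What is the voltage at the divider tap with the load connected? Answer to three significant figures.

The load sits in parallel with Rb: Rb‖R_L = (7.92 × 234) / (7.92 + 234) = 7.661 kΩ.
V_out = 18.8 × 7.661 / (180 + 7.661) = 18.8 × 7.661/187.7 = 0.767 V.
(Unloaded it would have been 0.792 V.)

V_out ≈ 0.767 V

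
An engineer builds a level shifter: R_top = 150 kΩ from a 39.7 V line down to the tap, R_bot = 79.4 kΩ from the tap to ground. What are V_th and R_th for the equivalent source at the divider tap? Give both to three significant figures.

V_th is the open-circuit tap voltage: 39.7 × 79.4/(150 + 79.4) = 13.7 V.
With the supply zeroed, R_top and R_bot appear in parallel from the tap: R_th = R_top‖R_bot = (150 × 79.4)/229.4 = 51.9 kΩ.

V_th = 13.7 V, R_th = 51.9 kΩ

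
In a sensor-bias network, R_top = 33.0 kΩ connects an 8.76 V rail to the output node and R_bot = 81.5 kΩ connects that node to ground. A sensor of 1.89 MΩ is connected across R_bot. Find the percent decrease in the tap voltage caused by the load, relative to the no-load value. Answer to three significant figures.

1.23 %

The divider's output (Thévenin) resistance is R_top‖R_bot = 23.49 kΩ.
Fractional drop under load = R_th/(R_th + R_L) = 23.49 / (23.49 + 1890) = 0.01228.
So the output falls by 1.23 %.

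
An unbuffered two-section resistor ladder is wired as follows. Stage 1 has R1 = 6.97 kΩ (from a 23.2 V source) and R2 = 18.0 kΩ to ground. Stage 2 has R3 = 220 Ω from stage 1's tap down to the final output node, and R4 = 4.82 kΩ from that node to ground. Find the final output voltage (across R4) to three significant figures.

V_out ≈ 8.01 V

Stage 2 presents R3+R4 = 5040 Ω as a load on stage 1's tap.
Stage 1's lower leg becomes R2‖(R3+R4) = 3938 Ω, so V_mid = 23.2 × 3938/10910 = 8.375 V.
Stage 2 is itself unloaded: V_out = V_mid × R4/(R3+R4) = 8.375 × 4820/5040 = 8.01 V.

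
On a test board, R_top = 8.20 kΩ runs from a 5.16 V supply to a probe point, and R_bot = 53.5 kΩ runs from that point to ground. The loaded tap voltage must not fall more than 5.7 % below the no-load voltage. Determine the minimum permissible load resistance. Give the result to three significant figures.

Output resistance R_th = R_top‖R_bot = (8.20 × 53.5)/61.70 = 7.110 kΩ.
The fractional drop is R_th/(R_th + R_L); requiring this ≤ 0.0570 gives R_L ≥ R_th(1/0.0570 − 1) = 7.110 × 16.54 = 118 kΩ.

R_L(min) ≈ 118 kΩ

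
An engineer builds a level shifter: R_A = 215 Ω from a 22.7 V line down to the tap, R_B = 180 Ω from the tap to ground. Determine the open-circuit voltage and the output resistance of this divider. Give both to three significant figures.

V_th is the open-circuit tap voltage: 22.7 × 180/(215 + 180) = 10.3 V.
With the supply zeroed, R_A and R_B appear in parallel from the tap: R_th = R_A‖R_B = (215 × 180)/395.0 = 98.0 Ω.

V_th = 10.3 V, R_th = 98.0 Ω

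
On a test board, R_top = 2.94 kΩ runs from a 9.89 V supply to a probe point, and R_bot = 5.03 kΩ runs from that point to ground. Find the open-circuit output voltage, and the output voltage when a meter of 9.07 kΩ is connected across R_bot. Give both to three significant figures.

Unloaded: 6.24 V; loaded: 5.18 V

Open-circuit: V = 9.89 × 5.03/(2.94 + 5.03) = 6.24 V.
With the load, R_bot becomes R_bot‖R_L = 3.236 kΩ, so V = 9.89 × 3.236/6.176 = 5.18 V.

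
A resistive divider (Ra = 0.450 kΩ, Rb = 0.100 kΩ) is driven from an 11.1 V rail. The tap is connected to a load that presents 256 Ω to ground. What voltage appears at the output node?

V_out ≈ 1.53 V

The load sits in parallel with Rb: Rb‖R_L = (100 × 256) / (100 + 256) = 71.91 Ω.
V_out = 11.1 × 71.91 / (450 + 71.91) = 11.1 × 71.91/521.9 = 1.53 V.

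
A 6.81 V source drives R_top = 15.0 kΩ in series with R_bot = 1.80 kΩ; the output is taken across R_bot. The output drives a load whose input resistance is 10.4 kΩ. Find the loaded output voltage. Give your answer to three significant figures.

V_out ≈ 0.632 V

The load sits in parallel with R_bot: R_bot‖R_L = (1.80 × 10.4) / (1.80 + 10.4) = 1.534 kΩ.
V_out = 6.81 × 1.534 / (15.0 + 1.534) = 6.81 × 1.534/16.53 = 0.632 V.
(Unloaded it would have been 0.730 V.)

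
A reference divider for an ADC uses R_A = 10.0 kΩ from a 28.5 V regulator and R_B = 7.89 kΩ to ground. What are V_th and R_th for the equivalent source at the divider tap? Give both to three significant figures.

V_th = 12.6 V, R_th = 4.41 kΩ

V_th is the open-circuit tap voltage: 28.5 × 7.89/(10.0 + 7.89) = 12.6 V.
With the supply zeroed, R_A and R_B appear in parallel from the tap: R_th = R_A‖R_B = (10.0 × 7.89)/17.89 = 4.41 kΩ.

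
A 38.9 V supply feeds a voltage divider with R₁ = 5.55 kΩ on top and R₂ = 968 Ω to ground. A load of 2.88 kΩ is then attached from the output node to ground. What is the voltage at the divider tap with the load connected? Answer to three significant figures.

The load sits in parallel with R₂: R₂‖R_L = (968 × 2880) / (968 + 2880) = 724.5 Ω.
V_out = 38.9 × 724.5 / (5550 + 724.5) = 38.9 × 724.5/6274 = 4.49 V.

V_out ≈ 4.49 V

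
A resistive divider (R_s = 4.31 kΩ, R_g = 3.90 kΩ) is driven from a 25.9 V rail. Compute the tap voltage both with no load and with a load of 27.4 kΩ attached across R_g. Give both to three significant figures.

Unloaded: 12.3 V; loaded: 11.4 V

Open-circuit: V = 25.9 × 3.90/(4.31 + 3.90) = 12.3 V.
With the load, R_g becomes R_g‖R_L = 3.414 kΩ, so V = 25.9 × 3.414/7.724 = 11.4 V.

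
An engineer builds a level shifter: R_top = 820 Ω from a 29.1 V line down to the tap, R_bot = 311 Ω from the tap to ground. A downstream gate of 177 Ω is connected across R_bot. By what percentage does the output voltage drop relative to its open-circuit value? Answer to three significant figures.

56.0 %

The divider's output (Thévenin) resistance is R_top‖R_bot = 225.5 Ω.
Fractional drop under load = R_th/(R_th + R_L) = 225.5 / (225.5 + 177) = 0.5602.
So the output falls by 56.0 %.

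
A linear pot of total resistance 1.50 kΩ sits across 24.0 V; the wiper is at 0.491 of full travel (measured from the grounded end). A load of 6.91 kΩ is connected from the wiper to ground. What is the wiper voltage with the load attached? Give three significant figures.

The wiper splits the pot into (1−α)R = 763.5 Ω above and αR = 736.5 Ω below.
Lower section ‖ load = 665.6 Ω.
V_wiper = 24.0 × 665.6/(763.5 + 665.6) = 11.2 V.

V ≈ 11.2 V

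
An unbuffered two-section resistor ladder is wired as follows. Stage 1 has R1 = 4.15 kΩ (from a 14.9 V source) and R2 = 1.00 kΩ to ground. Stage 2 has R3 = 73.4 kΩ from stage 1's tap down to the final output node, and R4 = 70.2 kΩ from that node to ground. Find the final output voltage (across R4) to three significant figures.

Stage 2 presents R3+R4 = 143.6 kΩ as a load on stage 1's tap.
Stage 1's lower leg becomes R2‖(R3+R4) = 0.9931 kΩ, so V_mid = 14.9 × 0.9931/5.143 = 2.877 V.
Stage 2 is itself unloaded: V_out = V_mid × R4/(R3+R4) = 2.877 × 70.2/143.6 = 1.41 V.

V_out ≈ 1.41 V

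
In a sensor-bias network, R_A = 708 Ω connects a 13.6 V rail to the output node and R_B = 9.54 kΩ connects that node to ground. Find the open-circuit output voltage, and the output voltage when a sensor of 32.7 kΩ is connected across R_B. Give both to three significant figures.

Unloaded: 12.7 V; loaded: 12.4 V

Open-circuit: V = 13.6 × 9540/(708 + 9540) = 12.7 V.
With the load, R_B becomes R_B‖R_L = 7385 Ω, so V = 13.6 × 7385/8093 = 12.4 V.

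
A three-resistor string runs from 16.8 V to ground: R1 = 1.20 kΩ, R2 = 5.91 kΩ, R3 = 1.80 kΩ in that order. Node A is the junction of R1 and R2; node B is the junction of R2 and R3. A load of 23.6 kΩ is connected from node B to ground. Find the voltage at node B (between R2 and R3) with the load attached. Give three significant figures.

V ≈ 3.20 V

At node B, R3 is in parallel with the load: R3‖R_L = 1.672 kΩ.
Below node A the resistance is R2 + (R3‖R_L) = 7.582 kΩ, so V_A = 16.8 × 7.582/8.782 = 14.50 V.
Then V_B = V_A × (R3‖R_L)/(R2 + R3‖R_L) = 14.50 × 1.672/7.582 = 3.20 V.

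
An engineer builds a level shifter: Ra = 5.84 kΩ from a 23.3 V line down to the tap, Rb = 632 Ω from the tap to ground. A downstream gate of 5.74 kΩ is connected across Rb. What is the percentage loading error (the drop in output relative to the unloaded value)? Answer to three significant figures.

Unloaded V = 23.3 × 632/6472 = 2.2753 V.
Loaded: Rb‖R_L = 569.3 Ω, giving V = 23.3 × 569.3/6409 = 2.0697 V.
Drop = (2.2753 − 2.0697) / 2.2753 = 9.04 %.

9.04 %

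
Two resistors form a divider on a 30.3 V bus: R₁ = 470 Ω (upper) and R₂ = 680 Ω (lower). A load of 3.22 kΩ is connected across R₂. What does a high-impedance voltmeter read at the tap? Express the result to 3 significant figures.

The load sits in parallel with R₂: R₂‖R_L = (680 × 3220) / (680 + 3220) = 561.4 Ω.
V_out = 30.3 × 561.4 / (470 + 561.4) = 30.3 × 561.4/1031 = 16.5 V.

V_out ≈ 16.5 V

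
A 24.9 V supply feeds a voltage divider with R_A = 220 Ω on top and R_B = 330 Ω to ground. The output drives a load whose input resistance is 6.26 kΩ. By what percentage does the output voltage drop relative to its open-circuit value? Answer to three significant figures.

2.07 %

The divider's output (Thévenin) resistance is R_A‖R_B = 132.0 Ω.
Fractional drop under load = R_th/(R_th + R_L) = 132.0 / (132.0 + 6260) = 0.02065.
So the output falls by 2.07 %.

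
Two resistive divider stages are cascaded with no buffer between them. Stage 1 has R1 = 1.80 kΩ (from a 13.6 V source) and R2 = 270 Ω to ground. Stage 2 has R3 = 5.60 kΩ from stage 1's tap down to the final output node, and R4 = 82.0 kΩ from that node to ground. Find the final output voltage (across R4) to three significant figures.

V_out ≈ 1.66 V

Stage 2 presents R3+R4 = 87600 Ω as a load on stage 1's tap.
Stage 1's lower leg becomes R2‖(R3+R4) = 269.2 Ω, so V_mid = 13.6 × 269.2/2069 = 1.769 V.
Stage 2 is itself unloaded: V_out = V_mid × R4/(R3+R4) = 1.769 × 82000/87600 = 1.66 V.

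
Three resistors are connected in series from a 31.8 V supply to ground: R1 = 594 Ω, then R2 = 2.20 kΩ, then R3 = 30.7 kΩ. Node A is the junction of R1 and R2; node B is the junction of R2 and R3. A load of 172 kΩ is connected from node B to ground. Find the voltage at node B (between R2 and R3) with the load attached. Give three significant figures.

V ≈ 28.7 V

At node B, R3 is in parallel with the load: R3‖R_L = 26050 Ω.
Below node A the resistance is R2 + (R3‖R_L) = 28250 Ω, so V_A = 31.8 × 28250/28840 = 31.15 V.
Then V_B = V_A × (R3‖R_L)/(R2 + R3‖R_L) = 31.15 × 26050/28250 = 28.7 V.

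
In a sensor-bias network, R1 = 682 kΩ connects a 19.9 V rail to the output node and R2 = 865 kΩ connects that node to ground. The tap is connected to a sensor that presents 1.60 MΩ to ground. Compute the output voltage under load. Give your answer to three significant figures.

The load sits in parallel with R2: R2‖R_L = (865 × 1600) / (865 + 1600) = 561.5 kΩ.
V_out = 19.9 × 561.5 / (682 + 561.5) = 19.9 × 561.5/1243 = 8.99 V.

V_out ≈ 8.99 V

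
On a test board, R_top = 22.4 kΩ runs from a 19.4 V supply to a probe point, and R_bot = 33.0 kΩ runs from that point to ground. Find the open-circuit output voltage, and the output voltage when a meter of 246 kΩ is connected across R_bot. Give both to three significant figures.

Unloaded: 11.6 V; loaded: 11.0 V

Open-circuit: V = 19.4 × 33.0/(22.4 + 33.0) = 11.6 V.
With the load, R_bot becomes R_bot‖R_L = 29.10 kΩ, so V = 19.4 × 29.10/51.50 = 11.0 V.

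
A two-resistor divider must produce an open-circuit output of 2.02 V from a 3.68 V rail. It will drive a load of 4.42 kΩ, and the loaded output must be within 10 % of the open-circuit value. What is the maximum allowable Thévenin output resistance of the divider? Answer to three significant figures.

R_th ≤ 491 Ω

Loading drop = R_th/(R_th + R_L) ≤ 0.100, so R_th ≤ R_L · ε/(1−ε) = 4.42 kΩ × 0.100/0.9000 = 491 Ω.
(Any R1, R2 with R2/(R1+R2) = 0.549 and R1‖R2 ≤ 491 Ω will meet the spec.)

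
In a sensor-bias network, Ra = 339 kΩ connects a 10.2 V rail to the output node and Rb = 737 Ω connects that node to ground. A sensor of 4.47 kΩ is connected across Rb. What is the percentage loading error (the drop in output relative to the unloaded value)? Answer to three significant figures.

14.1 %

The divider's output (Thévenin) resistance is Ra‖Rb = 735.4 Ω.
Fractional drop under load = R_th/(R_th + R_L) = 735.4 / (735.4 + 4470) = 0.1413.
So the output falls by 14.1 %.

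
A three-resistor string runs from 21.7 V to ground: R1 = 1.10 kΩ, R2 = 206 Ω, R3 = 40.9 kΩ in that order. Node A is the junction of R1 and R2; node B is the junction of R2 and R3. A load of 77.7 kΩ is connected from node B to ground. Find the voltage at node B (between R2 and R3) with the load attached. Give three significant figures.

At node B, R3 is in parallel with the load: R3‖R_L = 26800 Ω.
Below node A the resistance is R2 + (R3‖R_L) = 27000 Ω, so V_A = 21.7 × 27000/28100 = 20.85 V.
Then V_B = V_A × (R3‖R_L)/(R2 + R3‖R_L) = 20.85 × 26800/27000 = 20.7 V.

V ≈ 20.7 V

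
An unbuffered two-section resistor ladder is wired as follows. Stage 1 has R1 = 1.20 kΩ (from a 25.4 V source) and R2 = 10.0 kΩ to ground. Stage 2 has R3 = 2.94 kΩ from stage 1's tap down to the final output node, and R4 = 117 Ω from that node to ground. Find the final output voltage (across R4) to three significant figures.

Stage 2 presents R3+R4 = 3057 Ω as a load on stage 1's tap.
Stage 1's lower leg becomes R2‖(R3+R4) = 2341 Ω, so V_mid = 25.4 × 2341/3541 = 16.79 V.
Stage 2 is itself unloaded: V_out = V_mid × R4/(R3+R4) = 16.79 × 117/3057 = 0.643 V.

V_out ≈ 0.643 V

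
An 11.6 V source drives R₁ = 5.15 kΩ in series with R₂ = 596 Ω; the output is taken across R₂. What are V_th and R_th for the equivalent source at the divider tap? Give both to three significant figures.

V_th is the open-circuit tap voltage: 11.6 × 596/(5150 + 596) = 1.20 V.
With the supply zeroed, R₁ and R₂ appear in parallel from the tap: R_th = R₁‖R₂ = (5150 × 596)/5746 = 534 Ω.

V_th = 1.20 V, R_th = 534 Ω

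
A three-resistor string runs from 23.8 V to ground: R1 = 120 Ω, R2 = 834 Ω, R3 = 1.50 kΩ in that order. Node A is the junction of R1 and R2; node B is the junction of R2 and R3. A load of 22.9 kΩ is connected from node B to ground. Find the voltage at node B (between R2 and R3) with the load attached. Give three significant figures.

V ≈ 14.2 V

At node B, R3 is in parallel with the load: R3‖R_L = 1408 Ω.
Below node A the resistance is R2 + (R3‖R_L) = 2242 Ω, so V_A = 23.8 × 2242/2362 = 22.59 V.
Then V_B = V_A × (R3‖R_L)/(R2 + R3‖R_L) = 22.59 × 1408/2242 = 14.2 V.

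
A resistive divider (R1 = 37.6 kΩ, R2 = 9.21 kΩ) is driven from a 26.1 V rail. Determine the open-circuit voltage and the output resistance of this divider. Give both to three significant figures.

V_th = 5.14 V, R_th = 7.40 kΩ

V_th is the open-circuit tap voltage: 26.1 × 9.21/(37.6 + 9.21) = 5.14 V.
With the supply zeroed, R1 and R2 appear in parallel from the tap: R_th = R1‖R2 = (37.6 × 9.21)/46.81 = 7.40 kΩ.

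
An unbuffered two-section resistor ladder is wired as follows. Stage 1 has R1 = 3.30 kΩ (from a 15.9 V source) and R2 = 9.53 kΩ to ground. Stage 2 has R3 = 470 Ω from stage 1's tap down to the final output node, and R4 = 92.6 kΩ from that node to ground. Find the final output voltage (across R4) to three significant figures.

Stage 2 presents R3+R4 = 93070 Ω as a load on stage 1's tap.
Stage 1's lower leg becomes R2‖(R3+R4) = 8645 Ω, so V_mid = 15.9 × 8645/11940 = 11.51 V.
Stage 2 is itself unloaded: V_out = V_mid × R4/(R3+R4) = 11.51 × 92600/93070 = 11.4 V.

V_out ≈ 11.4 V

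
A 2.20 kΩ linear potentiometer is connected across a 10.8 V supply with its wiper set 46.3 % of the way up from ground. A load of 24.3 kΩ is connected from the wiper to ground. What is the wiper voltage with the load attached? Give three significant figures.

The wiper splits the pot into (1−α)R = 1.181 kΩ above and αR = 1.019 kΩ below.
Lower section ‖ load = 0.9776 kΩ.
V_wiper = 10.8 × 0.9776/(1.181 + 0.9776) = 4.89 V.

V ≈ 4.89 V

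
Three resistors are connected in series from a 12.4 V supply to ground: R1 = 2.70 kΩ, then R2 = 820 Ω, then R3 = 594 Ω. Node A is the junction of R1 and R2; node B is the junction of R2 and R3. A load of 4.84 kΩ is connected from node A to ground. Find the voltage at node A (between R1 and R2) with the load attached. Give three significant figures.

V ≈ 3.58 V

Below node A the series string R2+R3 = 1414 Ω sits in parallel with the 4840 Ω load: 1094 Ω.
V_A = 12.4 × 1094/(2700 + 1094) = 3.58 V.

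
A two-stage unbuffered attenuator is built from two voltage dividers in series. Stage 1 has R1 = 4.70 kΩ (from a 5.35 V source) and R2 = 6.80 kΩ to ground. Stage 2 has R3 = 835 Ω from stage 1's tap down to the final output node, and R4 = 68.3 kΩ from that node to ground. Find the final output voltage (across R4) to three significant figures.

Stage 2 presents R3+R4 = 69140 Ω as a load on stage 1's tap.
Stage 1's lower leg becomes R2‖(R3+R4) = 6191 Ω, so V_mid = 5.35 × 6191/10890 = 3.041 V.
Stage 2 is itself unloaded: V_out = V_mid × R4/(R3+R4) = 3.041 × 68300/69140 = 3.00 V.

V_out ≈ 3.00 V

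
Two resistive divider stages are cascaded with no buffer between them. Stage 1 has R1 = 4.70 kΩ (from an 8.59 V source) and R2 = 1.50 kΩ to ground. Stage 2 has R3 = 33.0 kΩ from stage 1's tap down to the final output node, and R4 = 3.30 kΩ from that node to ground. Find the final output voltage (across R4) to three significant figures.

V_out ≈ 0.183 V

Stage 2 presents R3+R4 = 36.30 kΩ as a load on stage 1's tap.
Stage 1's lower leg becomes R2‖(R3+R4) = 1.440 kΩ, so V_mid = 8.59 × 1.440/6.140 = 2.015 V.
Stage 2 is itself unloaded: V_out = V_mid × R4/(R3+R4) = 2.015 × 3.30/36.30 = 0.183 V.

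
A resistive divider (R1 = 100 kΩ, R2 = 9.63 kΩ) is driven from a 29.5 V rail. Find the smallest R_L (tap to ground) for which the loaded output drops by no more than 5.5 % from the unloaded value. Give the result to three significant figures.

R_L(min) ≈ 151 kΩ

Output resistance R_th = R1‖R2 = (100 × 9.63)/109.6 = 8.784 kΩ.
The fractional drop is R_th/(R_th + R_L); requiring this ≤ 0.0550 gives R_L ≥ R_th(1/0.0550 − 1) = 8.784 × 17.18 = 151 kΩ.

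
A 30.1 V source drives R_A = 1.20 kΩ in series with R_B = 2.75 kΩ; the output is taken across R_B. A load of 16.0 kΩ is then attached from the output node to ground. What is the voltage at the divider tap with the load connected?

V_out ≈ 19.9 V

The load sits in parallel with R_B: R_B‖R_L = (2.75 × 16.0) / (2.75 + 16.0) = 2.347 kΩ.
V_out = 30.1 × 2.347 / (1.20 + 2.347) = 30.1 × 2.347/3.547 = 19.9 V.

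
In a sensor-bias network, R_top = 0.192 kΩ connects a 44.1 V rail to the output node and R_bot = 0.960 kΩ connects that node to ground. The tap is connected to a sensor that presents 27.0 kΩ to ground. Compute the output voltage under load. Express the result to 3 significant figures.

V_out ≈ 36.5 V

The load sits in parallel with R_bot: R_bot‖R_L = (960 × 27000) / (960 + 27000) = 927.0 Ω.
V_out = 44.1 × 927.0 / (192 + 927.0) = 44.1 × 927.0/1119 = 36.5 V.
(Unloaded it would have been 36.8 V.)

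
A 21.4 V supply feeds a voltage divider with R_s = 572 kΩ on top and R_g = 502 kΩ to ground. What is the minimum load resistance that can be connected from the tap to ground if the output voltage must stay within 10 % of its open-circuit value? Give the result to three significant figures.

Output resistance R_th = R_s‖R_g = (572 × 502)/1074 = 267.4 kΩ.
The fractional drop is R_th/(R_th + R_L); requiring this ≤ 0.100 gives R_L ≥ R_th(1/0.100 − 1) = 267.4 × 9.000 = 2.41 MΩ.

R_L(min) ≈ 2.41 MΩ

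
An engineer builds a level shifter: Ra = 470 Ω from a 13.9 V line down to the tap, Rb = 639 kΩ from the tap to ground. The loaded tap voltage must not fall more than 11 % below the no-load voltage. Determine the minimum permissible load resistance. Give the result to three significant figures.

Output resistance R_th = Ra‖Rb = (470 × 639000)/639500 = 469.7 Ω.
The fractional drop is R_th/(R_th + R_L); requiring this ≤ 0.110 gives R_L ≥ R_th(1/0.110 − 1) = 469.7 × 8.091 = 3.80 kΩ.

R_L(min) ≈ 3.80 kΩ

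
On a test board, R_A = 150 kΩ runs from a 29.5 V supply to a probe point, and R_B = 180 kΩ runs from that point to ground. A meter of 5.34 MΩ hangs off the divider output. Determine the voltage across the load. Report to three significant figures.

The load sits in parallel with R_B: R_B‖R_L = (180 × 5340) / (180 + 5340) = 174.1 kΩ.
V_out = 29.5 × 174.1 / (150 + 174.1) = 29.5 × 174.1/324.1 = 15.8 V.

V_out ≈ 15.8 V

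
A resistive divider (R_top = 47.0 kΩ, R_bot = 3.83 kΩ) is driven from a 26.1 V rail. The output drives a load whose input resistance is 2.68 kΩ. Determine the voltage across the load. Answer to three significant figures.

The load sits in parallel with R_bot: R_bot‖R_L = (3.83 × 2.68) / (3.83 + 2.68) = 1.577 kΩ.
V_out = 26.1 × 1.577 / (47.0 + 1.577) = 26.1 × 1.577/48.58 = 0.847 V.

V_out ≈ 0.847 V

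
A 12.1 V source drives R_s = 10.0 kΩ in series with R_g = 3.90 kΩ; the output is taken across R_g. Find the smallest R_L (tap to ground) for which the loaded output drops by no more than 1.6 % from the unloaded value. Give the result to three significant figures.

R_L(min) ≈ 173 kΩ

Output resistance R_th = R_s‖R_g = (10.0 × 3.90)/13.90 = 2.806 kΩ.
The fractional drop is R_th/(R_th + R_L); requiring this ≤ 0.0160 gives R_L ≥ R_th(1/0.0160 − 1) = 2.806 × 61.50 = 173 kΩ.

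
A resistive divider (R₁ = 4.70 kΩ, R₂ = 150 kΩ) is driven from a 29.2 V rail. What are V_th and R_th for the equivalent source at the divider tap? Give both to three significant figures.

V_th is the open-circuit tap voltage: 29.2 × 150/(4.70 + 150) = 28.3 V.
With the supply zeroed, R₁ and R₂ appear in parallel from the tap: R_th = R₁‖R₂ = (4.70 × 150)/154.7 = 4.56 kΩ.

V_th = 28.3 V, R_th = 4.56 kΩ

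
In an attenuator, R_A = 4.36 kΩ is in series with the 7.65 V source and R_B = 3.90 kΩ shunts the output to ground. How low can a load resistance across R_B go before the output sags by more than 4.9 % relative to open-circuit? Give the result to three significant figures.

Output resistance R_th = R_A‖R_B = (4.36 × 3.90)/8.260 = 2.059 kΩ.
The fractional drop is R_th/(R_th + R_L); requiring this ≤ 0.0490 gives R_L ≥ R_th(1/0.0490 − 1) = 2.059 × 19.41 = 40.0 kΩ.

R_L(min) ≈ 40.0 kΩ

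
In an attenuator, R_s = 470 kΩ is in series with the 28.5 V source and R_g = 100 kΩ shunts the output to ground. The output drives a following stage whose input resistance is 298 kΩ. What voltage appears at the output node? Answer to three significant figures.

V_out ≈ 3.92 V

The load sits in parallel with R_g: R_g‖R_L = (100 × 298) / (100 + 298) = 74.87 kΩ.
V_out = 28.5 × 74.87 / (470 + 74.87) = 28.5 × 74.87/544.9 = 3.92 V.
(Unloaded it would have been 5.00 V.)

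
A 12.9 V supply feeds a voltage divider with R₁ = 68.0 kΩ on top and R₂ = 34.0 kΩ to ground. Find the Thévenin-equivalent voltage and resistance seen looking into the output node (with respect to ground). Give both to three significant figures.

V_th = 4.30 V, R_th = 22.7 kΩ

V_th is the open-circuit tap voltage: 12.9 × 34.0/(68.0 + 34.0) = 4.30 V.
With the supply zeroed, R₁ and R₂ appear in parallel from the tap: R_th = R₁‖R₂ = (68.0 × 34.0)/102.0 = 22.7 kΩ.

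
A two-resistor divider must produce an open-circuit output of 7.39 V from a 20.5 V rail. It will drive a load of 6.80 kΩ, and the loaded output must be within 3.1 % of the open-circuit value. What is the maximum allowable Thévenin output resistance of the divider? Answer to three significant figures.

Loading drop = R_th/(R_th + R_L) ≤ 0.0310, so R_th ≤ R_L · ε/(1−ε) = 6.80 kΩ × 0.0310/0.9690 = 218 Ω.
(Any R1, R2 with R2/(R1+R2) = 0.360 and R1‖R2 ≤ 218 Ω will meet the spec.)

R_th ≤ 218 Ω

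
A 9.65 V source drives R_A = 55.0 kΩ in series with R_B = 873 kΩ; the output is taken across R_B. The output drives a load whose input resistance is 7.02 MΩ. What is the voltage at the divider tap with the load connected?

V_out ≈ 9.01 V

The load sits in parallel with R_B: R_B‖R_L = (873 × 7020) / (873 + 7020) = 776.4 kΩ.
V_out = 9.65 × 776.4 / (55.0 + 776.4) = 9.65 × 776.4/831.4 = 9.01 V.
(Unloaded it would have been 9.08 V.)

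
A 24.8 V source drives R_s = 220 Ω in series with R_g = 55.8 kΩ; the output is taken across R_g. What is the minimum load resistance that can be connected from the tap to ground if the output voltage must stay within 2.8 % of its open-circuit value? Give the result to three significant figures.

Output resistance R_th = R_s‖R_g = (220 × 55800)/56020 = 219.1 Ω.
The fractional drop is R_th/(R_th + R_L); requiring this ≤ 0.0280 gives R_L ≥ R_th(1/0.0280 − 1) = 219.1 × 34.71 = 7.61 kΩ.

R_L(min) ≈ 7.61 kΩ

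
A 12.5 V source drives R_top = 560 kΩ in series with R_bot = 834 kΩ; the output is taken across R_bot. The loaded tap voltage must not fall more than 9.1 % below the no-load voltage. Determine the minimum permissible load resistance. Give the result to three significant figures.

R_L(min) ≈ 3.35 MΩ

Output resistance R_th = R_top‖R_bot = (560 × 834)/1394 = 335.0 kΩ.
The fractional drop is R_th/(R_th + R_L); requiring this ≤ 0.0910 gives R_L ≥ R_th(1/0.0910 − 1) = 335.0 × 9.989 = 3.35 MΩ.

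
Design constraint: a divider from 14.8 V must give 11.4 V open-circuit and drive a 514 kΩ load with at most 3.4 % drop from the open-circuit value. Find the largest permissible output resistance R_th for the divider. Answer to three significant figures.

R_th ≤ 18.1 kΩ

Loading drop = R_th/(R_th + R_L) ≤ 0.0340, so R_th ≤ R_L · ε/(1−ε) = 514 kΩ × 0.0340/0.9660 = 18.1 kΩ.
(Any R1, R2 with R2/(R1+R2) = 0.770 and R1‖R2 ≤ 18.1 kΩ will meet the spec.)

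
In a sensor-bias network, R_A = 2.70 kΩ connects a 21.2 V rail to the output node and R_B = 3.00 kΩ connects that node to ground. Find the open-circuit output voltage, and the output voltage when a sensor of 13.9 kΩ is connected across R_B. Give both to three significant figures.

Unloaded: 11.2 V; loaded: 10.1 V

Open-circuit: V = 21.2 × 3.00/(2.70 + 3.00) = 11.2 V.
With the load, R_B becomes R_B‖R_L = 2.467 kΩ, so V = 21.2 × 2.467/5.167 = 10.1 V.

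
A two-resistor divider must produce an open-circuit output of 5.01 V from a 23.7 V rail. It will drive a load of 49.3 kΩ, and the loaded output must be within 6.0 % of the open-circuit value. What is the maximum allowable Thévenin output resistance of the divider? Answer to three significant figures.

Loading drop = R_th/(R_th + R_L) ≤ 0.0600, so R_th ≤ R_L · ε/(1−ε) = 49.3 kΩ × 0.0600/0.9400 = 3.15 kΩ.

R_th ≤ 3.15 kΩ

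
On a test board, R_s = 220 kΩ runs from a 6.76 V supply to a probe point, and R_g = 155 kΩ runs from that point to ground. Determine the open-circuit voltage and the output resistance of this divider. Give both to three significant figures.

V_th is the open-circuit tap voltage: 6.76 × 155/(220 + 155) = 2.79 V.
With the supply zeroed, R_s and R_g appear in parallel from the tap: R_th = R_s‖R_g = (220 × 155)/375.0 = 90.9 kΩ.

V_th = 2.79 V, R_th = 90.9 kΩ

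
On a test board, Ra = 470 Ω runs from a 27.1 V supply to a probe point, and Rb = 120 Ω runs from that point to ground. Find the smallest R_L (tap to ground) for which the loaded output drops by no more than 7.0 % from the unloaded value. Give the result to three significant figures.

Output resistance R_th = Ra‖Rb = (470 × 120)/590.0 = 95.59 Ω.
The fractional drop is R_th/(R_th + R_L); requiring this ≤ 0.0700 gives R_L ≥ R_th(1/0.0700 − 1) = 95.59 × 13.29 = 1.27 kΩ.

R_L(min) ≈ 1.27 kΩ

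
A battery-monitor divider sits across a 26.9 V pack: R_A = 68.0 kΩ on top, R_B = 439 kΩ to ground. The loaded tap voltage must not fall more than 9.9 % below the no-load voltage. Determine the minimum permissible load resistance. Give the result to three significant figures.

Output resistance R_th = R_A‖R_B = (68.0 × 439)/507.0 = 58.88 kΩ.
The fractional drop is R_th/(R_th + R_L); requiring this ≤ 0.0990 gives R_L ≥ R_th(1/0.0990 − 1) = 58.88 × 9.101 = 536 kΩ.

R_L(min) ≈ 536 kΩ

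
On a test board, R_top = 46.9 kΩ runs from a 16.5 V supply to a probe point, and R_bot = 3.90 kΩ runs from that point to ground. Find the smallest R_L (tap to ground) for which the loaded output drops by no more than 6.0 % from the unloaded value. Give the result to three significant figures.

Output resistance R_th = R_top‖R_bot = (46.9 × 3.90)/50.80 = 3.601 kΩ.
The fractional drop is R_th/(R_th + R_L); requiring this ≤ 0.0600 gives R_L ≥ R_th(1/0.0600 − 1) = 3.601 × 15.67 = 56.4 kΩ.

R_L(min) ≈ 56.4 kΩ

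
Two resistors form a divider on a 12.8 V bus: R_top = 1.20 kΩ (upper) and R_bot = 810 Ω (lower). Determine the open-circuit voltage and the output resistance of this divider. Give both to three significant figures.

V_th is the open-circuit tap voltage: 12.8 × 810/(1200 + 810) = 5.16 V.
With the supply zeroed, R_top and R_bot appear in parallel from the tap: R_th = R_top‖R_bot = (1200 × 810)/2010 = 484 Ω.

V_th = 5.16 V, R_th = 484 Ω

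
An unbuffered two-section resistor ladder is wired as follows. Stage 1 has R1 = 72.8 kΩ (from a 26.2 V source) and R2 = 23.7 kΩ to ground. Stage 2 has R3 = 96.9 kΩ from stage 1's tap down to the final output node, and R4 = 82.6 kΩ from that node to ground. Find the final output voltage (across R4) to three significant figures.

V_out ≈ 2.69 V

Stage 2 presents R3+R4 = 179.5 kΩ as a load on stage 1's tap.
Stage 1's lower leg becomes R2‖(R3+R4) = 20.94 kΩ, so V_mid = 26.2 × 20.94/93.74 = 5.852 V.
Stage 2 is itself unloaded: V_out = V_mid × R4/(R3+R4) = 5.852 × 82.6/179.5 = 2.69 V.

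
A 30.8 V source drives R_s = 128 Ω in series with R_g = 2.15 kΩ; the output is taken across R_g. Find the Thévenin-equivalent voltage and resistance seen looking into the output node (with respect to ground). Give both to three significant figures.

V_th is the open-circuit tap voltage: 30.8 × 2150/(128 + 2150) = 29.1 V.
With the supply zeroed, R_s and R_g appear in parallel from the tap: R_th = R_s‖R_g = (128 × 2150)/2278 = 121 Ω.

V_th = 29.1 V, R_th = 121 Ω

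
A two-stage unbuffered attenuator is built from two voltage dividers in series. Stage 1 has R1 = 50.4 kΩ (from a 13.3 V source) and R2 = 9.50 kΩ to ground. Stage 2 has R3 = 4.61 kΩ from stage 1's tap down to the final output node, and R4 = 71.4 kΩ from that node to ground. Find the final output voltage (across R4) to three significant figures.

V_out ≈ 1.79 V

Stage 2 presents R3+R4 = 76.01 kΩ as a load on stage 1's tap.
Stage 1's lower leg becomes R2‖(R3+R4) = 8.445 kΩ, so V_mid = 13.3 × 8.445/58.84 = 1.909 V.
Stage 2 is itself unloaded: V_out = V_mid × R4/(R3+R4) = 1.909 × 71.4/76.01 = 1.79 V.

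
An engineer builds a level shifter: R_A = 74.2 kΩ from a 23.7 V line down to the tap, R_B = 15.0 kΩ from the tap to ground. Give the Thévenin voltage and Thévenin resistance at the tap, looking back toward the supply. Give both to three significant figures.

V_th = 3.99 V, R_th = 12.5 kΩ

V_th is the open-circuit tap voltage: 23.7 × 15.0/(74.2 + 15.0) = 3.99 V.
With the supply zeroed, R_A and R_B appear in parallel from the tap: R_th = R_A‖R_B = (74.2 × 15.0)/89.20 = 12.5 kΩ.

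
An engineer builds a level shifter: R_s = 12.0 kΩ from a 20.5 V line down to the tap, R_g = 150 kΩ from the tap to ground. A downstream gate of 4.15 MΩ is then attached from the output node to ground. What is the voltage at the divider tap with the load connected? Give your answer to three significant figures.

V_out ≈ 18.9 V

The load sits in parallel with R_g: R_g‖R_L = (150 × 4150) / (150 + 4150) = 144.8 kΩ.
V_out = 20.5 × 144.8 / (12.0 + 144.8) = 20.5 × 144.8/156.8 = 18.9 V.
(Unloaded it would have been 19.0 V.)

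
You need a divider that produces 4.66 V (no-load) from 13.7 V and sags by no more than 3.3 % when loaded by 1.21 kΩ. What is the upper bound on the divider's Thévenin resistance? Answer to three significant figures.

Loading drop = R_th/(R_th + R_L) ≤ 0.0330, so R_th ≤ R_L · ε/(1−ε) = 1.21 kΩ × 0.0330/0.9670 = 41.3 Ω.
(Any R1, R2 with R2/(R1+R2) = 0.340 and R1‖R2 ≤ 41.3 Ω will meet the spec.)

R_th ≤ 41.3 Ω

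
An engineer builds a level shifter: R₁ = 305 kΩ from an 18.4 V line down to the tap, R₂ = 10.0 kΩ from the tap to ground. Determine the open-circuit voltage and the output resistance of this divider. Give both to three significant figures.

V_th = 0.584 V, R_th = 9.68 kΩ

V_th is the open-circuit tap voltage: 18.4 × 10.0/(305 + 10.0) = 0.584 V.
With the supply zeroed, R₁ and R₂ appear in parallel from the tap: R_th = R₁‖R₂ = (305 × 10.0)/315.0 = 9.68 kΩ.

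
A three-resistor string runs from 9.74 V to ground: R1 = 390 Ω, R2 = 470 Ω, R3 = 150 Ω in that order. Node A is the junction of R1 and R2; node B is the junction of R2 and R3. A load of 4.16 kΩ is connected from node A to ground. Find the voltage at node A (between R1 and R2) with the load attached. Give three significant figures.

Below node A the series string R2+R3 = 620.0 Ω sits in parallel with the 4160 Ω load: 539.6 Ω.
V_A = 9.74 × 539.6/(390 + 539.6) = 5.65 V.

V ≈ 5.65 V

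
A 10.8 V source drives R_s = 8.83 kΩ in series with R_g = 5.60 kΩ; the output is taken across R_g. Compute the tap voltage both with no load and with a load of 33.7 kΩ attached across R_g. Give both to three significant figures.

Open-circuit: V = 10.8 × 5.60/(8.83 + 5.60) = 4.19 V.
With the load, R_g becomes R_g‖R_L = 4.802 kΩ, so V = 10.8 × 4.802/13.63 = 3.80 V.

Unloaded: 4.19 V; loaded: 3.80 V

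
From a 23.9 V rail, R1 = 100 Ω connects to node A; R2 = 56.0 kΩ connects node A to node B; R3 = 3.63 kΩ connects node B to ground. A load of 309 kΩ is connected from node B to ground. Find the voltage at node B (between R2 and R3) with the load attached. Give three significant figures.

At node B, R3 is in parallel with the load: R3‖R_L = 3588 Ω.
Below node A the resistance is R2 + (R3‖R_L) = 59590 Ω, so V_A = 23.9 × 59590/59690 = 23.86 V.
Then V_B = V_A × (R3‖R_L)/(R2 + R3‖R_L) = 23.86 × 3588/59590 = 1.44 V.

V ≈ 1.44 V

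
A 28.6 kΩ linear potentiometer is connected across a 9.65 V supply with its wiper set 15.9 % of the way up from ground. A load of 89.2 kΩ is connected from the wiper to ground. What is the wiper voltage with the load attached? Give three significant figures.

The wiper splits the pot into (1−α)R = 24.05 kΩ above and αR = 4.547 kΩ below.
Lower section ‖ load = 4.327 kΩ.
V_wiper = 9.65 × 4.327/(24.05 + 4.327) = 1.47 V.

V ≈ 1.47 V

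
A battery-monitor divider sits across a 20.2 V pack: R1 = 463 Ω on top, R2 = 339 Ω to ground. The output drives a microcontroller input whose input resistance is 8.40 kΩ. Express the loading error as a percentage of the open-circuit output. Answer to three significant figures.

The divider's output (Thévenin) resistance is R1‖R2 = 195.7 Ω.
Fractional drop under load = R_th/(R_th + R_L) = 195.7 / (195.7 + 8400) = 0.02277.
So the output falls by 2.28 %.

2.28 %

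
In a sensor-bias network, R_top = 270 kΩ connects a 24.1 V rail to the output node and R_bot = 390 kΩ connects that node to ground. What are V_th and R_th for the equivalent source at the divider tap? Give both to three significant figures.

V_th is the open-circuit tap voltage: 24.1 × 390/(270 + 390) = 14.2 V.
With the supply zeroed, R_top and R_bot appear in parallel from the tap: R_th = R_top‖R_bot = (270 × 390)/660.0 = 160 kΩ.

V_th = 14.2 V, R_th = 160 kΩ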